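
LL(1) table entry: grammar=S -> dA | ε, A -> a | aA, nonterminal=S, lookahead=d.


For [S, d]: 'd' ∈ FIRST(dA)
Entry: S -> dA


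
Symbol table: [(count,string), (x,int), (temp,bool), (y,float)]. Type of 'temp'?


Lookup 'temp' → type bool


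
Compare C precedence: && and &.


'&' is bitwise AND (level 5); '&&' is logical AND (level 2)
Higher level binds tighter
'&' has higher precedence than '&&'


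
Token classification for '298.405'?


Pattern: digits with a decimal point
Type: FLOAT_LITERAL


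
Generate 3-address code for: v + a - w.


Break into single-operator statements:
t1 = v + a
t2 = t1 - w


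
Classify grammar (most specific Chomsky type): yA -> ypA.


LHS has context (more than one symbol) and |LHS| ≤ |RHS|
Classification: Type 1 (Context-Sensitive)


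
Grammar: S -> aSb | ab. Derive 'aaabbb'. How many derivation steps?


Derivation: S => aSb => aaSbb => aaabbb
Steps: 3


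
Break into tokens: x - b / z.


Scan left to right, longest-match per lexeme
Tokens: ID(x), OP(-), ID(b), OP(/), ID(z)


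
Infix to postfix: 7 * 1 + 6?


Left to right (same or higher precedence on left)
Postfix: 7 1 * 6 +


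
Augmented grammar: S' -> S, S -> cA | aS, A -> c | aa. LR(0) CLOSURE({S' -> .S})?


Start: S' -> .S
For each item with dot before a nonterminal B, add B -> .γ for every B-production
Closure: [S' -> .S, S -> .cA, S -> .aS]


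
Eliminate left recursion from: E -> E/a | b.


Left-recursive alternatives: E/a; non-recursive: b
Introduce E': E -> bE', E' -> /aE' | ε


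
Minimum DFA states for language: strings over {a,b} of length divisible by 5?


Track length mod 5: states 0..4, accept at 0
Minimal DFA: 5 states


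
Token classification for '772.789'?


Pattern: digits with a decimal point
Type: FLOAT_LITERAL


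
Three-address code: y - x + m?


Break into single-operator statements:
t1 = y - x
t2 = t1 + m


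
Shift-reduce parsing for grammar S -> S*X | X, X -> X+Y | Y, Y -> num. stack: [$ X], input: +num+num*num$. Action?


shift '+' to continue X -> X+Y
Action: shift


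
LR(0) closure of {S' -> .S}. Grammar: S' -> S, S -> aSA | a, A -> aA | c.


Start: S' -> .S
For each item with dot before a nonterminal B, add B -> .γ for every B-production
Closure: [S' -> .S, S -> .aSA, S -> .a]


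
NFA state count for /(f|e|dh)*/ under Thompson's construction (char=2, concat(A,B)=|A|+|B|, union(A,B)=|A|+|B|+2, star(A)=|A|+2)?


Syntax tree has 4 char leaf(s), 2 union(s), 1 star(s)
chars contribute 4×2 = 8; each union adds +2; each star adds +2
Total: 8 + 4 + 2 = 14 states


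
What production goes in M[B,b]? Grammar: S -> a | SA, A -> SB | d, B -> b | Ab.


For [B, b]: 'b' ∈ FIRST(b)
Entry: B -> b


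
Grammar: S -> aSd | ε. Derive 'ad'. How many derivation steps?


Derivation: S => aSd => ad
Steps: 2


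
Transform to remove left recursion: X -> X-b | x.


Left-recursive alternatives: X-b; non-recursive: x
Introduce X': X -> xX', X' -> -bX' | ε


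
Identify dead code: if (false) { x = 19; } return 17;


condition is constant false, so the whole block is unreachable
Dead: 'if (false) { x = 19; }'


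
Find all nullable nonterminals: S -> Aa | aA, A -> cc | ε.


A nonterminal is nullable iff some alternative derives ε (directly, or every symbol in it is nullable)
Nullable: {A}


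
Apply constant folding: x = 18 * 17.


18 * 17 = 306 at compile time
Optimized: x = 306


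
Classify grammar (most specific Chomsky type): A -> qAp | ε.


Single nonterminal LHS, but q^n p^n is not regular
Classification: Type 2 (Context-Free)


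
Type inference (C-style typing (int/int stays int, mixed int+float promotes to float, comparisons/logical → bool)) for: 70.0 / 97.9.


Operand types: float / float
Rule: mixed int/float promotes to float; int/int stays int
Result type: float


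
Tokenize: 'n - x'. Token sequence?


Scan left to right, longest-match per lexeme
Tokens: ID(n), OP(-), ID(x)


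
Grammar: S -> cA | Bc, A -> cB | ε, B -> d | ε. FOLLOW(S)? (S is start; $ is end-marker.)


$ ∈ FOLLOW(S). For each A -> αBβ: add FIRST(β)\{ε} to FOLLOW(B); if β nullable, add FOLLOW(A).
FOLLOW(S) = {$}


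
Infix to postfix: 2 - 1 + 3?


Left to right (same or higher precedence on left)
Postfix: 2 1 - 3 +


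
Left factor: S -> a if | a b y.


Common prefix: 'a'
Factored: S -> a S', S' -> if | b y


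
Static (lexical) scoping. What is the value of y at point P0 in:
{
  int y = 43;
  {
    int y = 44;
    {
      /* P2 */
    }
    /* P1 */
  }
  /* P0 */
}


y declared in the same block as P0
y = 43


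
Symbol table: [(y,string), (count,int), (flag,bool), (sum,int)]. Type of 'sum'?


Lookup 'sum' → type int


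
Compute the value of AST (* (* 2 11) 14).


Evaluate inner: (* 2 11) = 22
Evaluate root: (* 22 14) = 308
Result: 308


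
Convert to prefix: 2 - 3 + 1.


left-to-right (same/higher precedence on left): tree is (+ (- 2 3) 1)
Prefix: + - 2 3 1


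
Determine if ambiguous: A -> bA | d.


right-linear, alternatives start with distinct terminals 'b' vs 'd': unique leftmost derivation
Unambiguous


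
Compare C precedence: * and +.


'*' is multiplicative (level 10); '+' is additive (level 9)
Higher level binds tighter
'*' has higher precedence than '+'


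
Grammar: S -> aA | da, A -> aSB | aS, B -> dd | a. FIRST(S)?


Per alternative of S: FIRST(aA) = {a}; FIRST(da) = {d}
FIRST(S) = {a, d}


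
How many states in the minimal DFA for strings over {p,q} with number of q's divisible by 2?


Track (count of q) mod 2: states 0..1, accept at 0
Minimal DFA: 2 states


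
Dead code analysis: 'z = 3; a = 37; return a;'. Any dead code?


z is assigned but never read
Dead: 'z = 3'


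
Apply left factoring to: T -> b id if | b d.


Common prefix: 'b'
Factored: T -> b T', T' -> id if | d


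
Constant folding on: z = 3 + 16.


3 + 16 = 19 at compile time
Optimized: z = 19


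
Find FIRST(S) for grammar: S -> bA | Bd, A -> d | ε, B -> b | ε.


Per alternative of S: FIRST(bA) = {b}; FIRST(Bd) = {b, d}
FIRST(S) = {b, d}


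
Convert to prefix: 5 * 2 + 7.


left-to-right (same/higher precedence on left): tree is (+ (* 5 2) 7)
Prefix: + * 5 2 7


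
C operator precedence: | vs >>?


'>>' is shift (level 8); '|' is bitwise OR (level 3)
Higher level binds tighter
'>>' has higher precedence than '|'


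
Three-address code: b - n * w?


Break into single-operator statements:
t1 = n * w
t2 = b - t1


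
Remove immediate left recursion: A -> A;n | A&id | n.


Left-recursive alternatives: A;n, A&id; non-recursive: n
Introduce A': A -> nA', A' -> ;nA' | &idA' | ε


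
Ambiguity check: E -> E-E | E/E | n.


'n-n/n' has two parse trees (no precedence encoded between - and /)
Ambiguous


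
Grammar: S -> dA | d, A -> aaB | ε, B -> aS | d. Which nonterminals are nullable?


A nonterminal is nullable iff some alternative derives ε (directly, or every symbol in it is nullable)
Nullable: {A}


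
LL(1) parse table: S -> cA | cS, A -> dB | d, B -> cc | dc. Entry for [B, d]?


For [B, d]: 'd' ∈ FIRST(dc)
Entry: B -> dc


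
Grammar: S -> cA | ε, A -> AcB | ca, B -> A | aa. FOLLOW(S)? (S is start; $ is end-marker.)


$ ∈ FOLLOW(S). For each A -> αBβ: add FIRST(β)\{ε} to FOLLOW(B); if β nullable, add FOLLOW(A).
FOLLOW(S) = {$}


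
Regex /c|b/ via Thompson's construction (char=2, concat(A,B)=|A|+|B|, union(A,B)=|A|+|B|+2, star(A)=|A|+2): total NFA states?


Syntax tree has 2 char leaf(s), 1 union(s), 0 star(s)
chars contribute 2×2 = 4; each union adds +2; each star adds +2
Total: 4 + 2 + 0 = 6 states


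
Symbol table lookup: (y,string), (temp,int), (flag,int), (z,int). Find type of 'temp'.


Lookup 'temp' → type int


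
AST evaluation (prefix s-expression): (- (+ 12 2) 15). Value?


Evaluate inner: (+ 12 2) = 14
Evaluate root: (- 14 15) = -1
Result: -1


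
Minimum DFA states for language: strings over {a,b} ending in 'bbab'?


Track the longest suffix of input matching a prefix of 'bbab': 5 classes (prefixes of length 0..4)
Minimal DFA: 5 states


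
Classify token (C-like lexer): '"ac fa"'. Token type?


Pattern: double-quoted sequence
Type: STRING_LITERAL


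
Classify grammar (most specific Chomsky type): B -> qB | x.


Right-linear: every RHS is a terminal or a terminal followed by one nonterminal
Classification: Type 3 (Regular)


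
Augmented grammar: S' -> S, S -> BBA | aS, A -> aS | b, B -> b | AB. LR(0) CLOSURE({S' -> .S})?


Start: S' -> .S
For each item with dot before a nonterminal B, add B -> .γ for every B-production
Closure: [S' -> .S, S -> .BBA, S -> .aS, B -> .b, B -> .AB, A -> .aS, A -> .b]


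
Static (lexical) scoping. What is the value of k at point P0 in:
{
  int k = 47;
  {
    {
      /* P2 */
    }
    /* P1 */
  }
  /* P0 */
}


k declared in the same block as P0
k = 47


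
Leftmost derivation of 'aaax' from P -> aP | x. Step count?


Derivation: P => aP => aaP => aaaP => aaax
Steps: 4


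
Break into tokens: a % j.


Scan left to right, longest-match per lexeme
Tokens: ID(a), OP(%), ID(j)


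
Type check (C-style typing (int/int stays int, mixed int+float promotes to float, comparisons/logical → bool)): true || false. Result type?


Operand types: bool || bool
Rule: logical operators take bool operands and yield bool
Result type: bool


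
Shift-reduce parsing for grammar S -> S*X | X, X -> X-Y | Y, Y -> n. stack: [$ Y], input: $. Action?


'Y' (not preceded by X-) is the handle for X -> Y
Action: reduce (X -> Y)


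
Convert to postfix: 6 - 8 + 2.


Left to right (same or higher precedence on left)
Postfix: 6 8 - 2 +


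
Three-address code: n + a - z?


Break into single-operator statements:
t1 = n + a
t2 = t1 - z


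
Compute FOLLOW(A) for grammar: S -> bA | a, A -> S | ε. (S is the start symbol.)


$ ∈ FOLLOW(S). For each A -> αBβ: add FIRST(β)\{ε} to FOLLOW(B); if β nullable, add FOLLOW(A).
FOLLOW(A) = {$}


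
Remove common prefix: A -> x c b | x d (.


Common prefix: 'x'
Factored: A -> x A', A' -> c b | d (


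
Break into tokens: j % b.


Scan left to right, longest-match per lexeme
Tokens: ID(j), OP(%), ID(b)


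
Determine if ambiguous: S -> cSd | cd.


balanced c^n…d^n: each string has a unique parse
Unambiguous


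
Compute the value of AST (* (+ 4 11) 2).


Evaluate inner: (+ 4 11) = 15
Evaluate root: (* 15 2) = 30
Result: 30


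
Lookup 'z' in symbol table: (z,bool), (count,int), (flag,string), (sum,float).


Lookup 'z' → type bool


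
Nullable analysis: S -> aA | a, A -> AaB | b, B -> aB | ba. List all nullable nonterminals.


A nonterminal is nullable iff some alternative derives ε (directly, or every symbol in it is nullable)
Nullable: {}


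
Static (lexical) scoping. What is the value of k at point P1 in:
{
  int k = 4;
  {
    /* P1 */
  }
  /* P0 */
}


P1's block does not declare k; resolves to the enclosing declaration at depth 0
k = 4


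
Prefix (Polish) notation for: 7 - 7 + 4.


left-to-right (same/higher precedence on left): tree is (+ (- 7 7) 4)
Prefix: + - 7 7 4


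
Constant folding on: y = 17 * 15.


17 * 15 = 255 at compile time
Optimized: y = 255


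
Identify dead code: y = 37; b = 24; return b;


y is assigned but never read
Dead: 'y = 37'


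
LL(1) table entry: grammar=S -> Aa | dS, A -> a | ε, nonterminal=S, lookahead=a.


For [S, a]: 'a' ∈ FIRST(Aa)
Entry: S -> Aa


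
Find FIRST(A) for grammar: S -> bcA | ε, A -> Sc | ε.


Per alternative of A: FIRST(Sc) = {b, c}; FIRST(ε) = {ε}
FIRST(A) = {b, c, ε}


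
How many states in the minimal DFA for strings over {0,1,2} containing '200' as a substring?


KMP-style automaton: 3 progress states + 1 absorbing accept = 4
Minimal DFA: 4 states


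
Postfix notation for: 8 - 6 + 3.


Left to right (same or higher precedence on left)
Postfix: 8 6 - 3 +


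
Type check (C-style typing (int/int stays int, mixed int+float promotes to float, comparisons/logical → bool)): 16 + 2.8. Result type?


Operand types: int + float
Rule: mixed int/float promotes to float; int/int stays int
Result type: float


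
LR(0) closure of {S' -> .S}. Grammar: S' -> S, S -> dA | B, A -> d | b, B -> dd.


Start: S' -> .S
For each item with dot before a nonterminal B, add B -> .γ for every B-production
Closure: [S' -> .S, S -> .dA, S -> .B, B -> .dd]


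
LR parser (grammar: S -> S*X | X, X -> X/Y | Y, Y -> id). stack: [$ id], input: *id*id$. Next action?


'id' on top is the handle for Y -> id
Action: reduce (Y -> id)


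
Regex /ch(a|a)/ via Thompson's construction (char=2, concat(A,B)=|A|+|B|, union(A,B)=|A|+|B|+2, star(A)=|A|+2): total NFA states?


Syntax tree has 4 char leaf(s), 1 union(s), 0 star(s)
chars contribute 4×2 = 8; each union adds +2; each star adds +2
Total: 8 + 2 + 0 = 10 states


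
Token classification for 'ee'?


Pattern: letter/underscore followed by alphanumerics, not a keyword
Type: IDENTIFIER


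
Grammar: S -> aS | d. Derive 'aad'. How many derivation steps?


Derivation: S => aS => aaS => aad
Steps: 3


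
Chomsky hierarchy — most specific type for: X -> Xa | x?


Left-linear: every RHS is a terminal or one nonterminal followed by a terminal
Classification: Type 3 (Regular)


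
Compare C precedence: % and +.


'%' is multiplicative (level 10); '+' is additive (level 9)
Higher level binds tighter
'%' has higher precedence than '+'


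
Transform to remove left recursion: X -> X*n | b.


Left-recursive alternatives: X*n; non-recursive: b
Introduce X': X -> bX', X' -> *nX' | ε


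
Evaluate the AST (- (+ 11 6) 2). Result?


Evaluate inner: (+ 11 6) = 17
Evaluate root: (- 17 2) = 15
Result: 15


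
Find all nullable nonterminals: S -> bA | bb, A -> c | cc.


A nonterminal is nullable iff some alternative derives ε (directly, or every symbol in it is nullable)
Nullable: {}


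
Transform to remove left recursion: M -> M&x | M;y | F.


Left-recursive alternatives: M&x, M;y; non-recursive: F
Introduce M': M -> FM', M' -> &xM' | ;yM' | ε


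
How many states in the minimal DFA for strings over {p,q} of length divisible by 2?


Track length mod 2: states 0..1, accept at 0
Minimal DFA: 2 states


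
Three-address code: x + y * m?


Break into single-operator statements:
t1 = y * m
t2 = x + t1


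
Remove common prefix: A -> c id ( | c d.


Common prefix: 'c'
Factored: A -> c A', A' -> id ( | d


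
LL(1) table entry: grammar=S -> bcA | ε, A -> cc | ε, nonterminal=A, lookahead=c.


For [A, c]: 'c' ∈ FIRST(cc)
Entry: A -> cc


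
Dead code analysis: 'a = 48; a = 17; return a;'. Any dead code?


first assignment to a is overwritten before any read
Dead: 'a = 48'


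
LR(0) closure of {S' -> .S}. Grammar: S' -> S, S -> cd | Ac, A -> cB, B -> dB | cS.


Start: S' -> .S
For each item with dot before a nonterminal B, add B -> .γ for every B-production
Closure: [S' -> .S, S -> .cd, S -> .Ac, A -> .cB]


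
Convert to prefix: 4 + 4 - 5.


left-to-right (same/higher precedence on left): tree is (- (+ 4 4) 5)
Prefix: - + 4 4 5


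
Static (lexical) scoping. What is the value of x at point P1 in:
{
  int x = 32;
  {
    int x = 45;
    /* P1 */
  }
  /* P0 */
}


x declared in the same block as P1
x = 45


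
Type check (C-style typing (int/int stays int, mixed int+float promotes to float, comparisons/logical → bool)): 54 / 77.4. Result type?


Operand types: int / float
Rule: mixed int/float promotes to float; int/int stays int
Result type: float


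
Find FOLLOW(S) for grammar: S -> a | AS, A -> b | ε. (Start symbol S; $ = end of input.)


$ ∈ FOLLOW(S). For each A -> αBβ: add FIRST(β)\{ε} to FOLLOW(B); if β nullable, add FOLLOW(A).
FOLLOW(S) = {$}


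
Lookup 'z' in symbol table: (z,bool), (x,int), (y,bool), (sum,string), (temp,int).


Lookup 'z' → type bool


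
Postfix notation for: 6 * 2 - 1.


Left to right (same or higher precedence on left)
Postfix: 6 2 * 1 -


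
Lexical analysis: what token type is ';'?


Pattern: delimiter/punctuation
Type: PUNCTUATION


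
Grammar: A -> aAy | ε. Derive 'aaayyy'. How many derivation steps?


Derivation: A => aAy => aaAyy => aaaAyyy => aaayyy
Steps: 4


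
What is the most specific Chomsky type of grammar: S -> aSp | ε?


Single nonterminal LHS, but a^n p^n is not regular
Classification: Type 2 (Context-Free)


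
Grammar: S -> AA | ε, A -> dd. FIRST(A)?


Per alternative of A: FIRST(dd) = {d}
FIRST(A) = {d}


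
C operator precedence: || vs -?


'-' is additive (level 9); '||' is logical OR (level 1)
Higher level binds tighter
'-' has higher precedence than '||'


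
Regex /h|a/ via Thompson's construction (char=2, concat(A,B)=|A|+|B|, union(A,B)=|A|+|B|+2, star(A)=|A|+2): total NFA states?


Syntax tree has 2 char leaf(s), 1 union(s), 0 star(s)
chars contribute 2×2 = 4; each union adds +2; each star adds +2
Total: 4 + 2 + 0 = 6 states


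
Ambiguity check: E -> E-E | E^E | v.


'v-v^v' has two parse trees (no precedence encoded between - and ^)
Ambiguous


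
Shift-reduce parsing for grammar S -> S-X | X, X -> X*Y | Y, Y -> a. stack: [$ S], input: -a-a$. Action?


shift '-' to continue S -> S-X
Action: shift


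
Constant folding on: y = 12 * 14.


12 * 14 = 168 at compile time
Optimized: y = 168


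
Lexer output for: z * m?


Scan left to right, longest-match per lexeme
Tokens: ID(z), OP(*), ID(m)


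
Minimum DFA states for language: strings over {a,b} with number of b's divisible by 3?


Track (count of b) mod 3: states 0..2, accept at 0
Minimal DFA: 3 states


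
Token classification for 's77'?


Pattern: letter/underscore followed by alphanumerics, not a keyword
Type: IDENTIFIER


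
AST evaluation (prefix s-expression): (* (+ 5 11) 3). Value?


Evaluate inner: (+ 5 11) = 16
Evaluate root: (* 16 3) = 48
Result: 48


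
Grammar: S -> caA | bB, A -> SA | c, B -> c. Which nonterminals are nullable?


A nonterminal is nullable iff some alternative derives ε (directly, or every symbol in it is nullable)
Nullable: {}


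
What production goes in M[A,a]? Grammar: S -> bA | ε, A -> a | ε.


For [A, a]: 'a' ∈ FIRST(a)
Entry: A -> a


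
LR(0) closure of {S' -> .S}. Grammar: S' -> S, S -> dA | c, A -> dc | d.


Start: S' -> .S
For each item with dot before a nonterminal B, add B -> .γ for every B-production
Closure: [S' -> .S, S -> .dA, S -> .c]


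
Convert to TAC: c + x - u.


Break into single-operator statements:
t1 = c + x
t2 = t1 - u


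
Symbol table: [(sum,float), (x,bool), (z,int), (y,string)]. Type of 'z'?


Lookup 'z' → type int


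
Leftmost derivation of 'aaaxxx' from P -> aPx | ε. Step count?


Derivation: P => aPx => aaPxx => aaaPxxx => aaaxxx
Steps: 4


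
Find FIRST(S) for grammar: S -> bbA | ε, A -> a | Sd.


Per alternative of S: FIRST(bbA) = {b}; FIRST(ε) = {ε}
FIRST(S) = {b, ε}


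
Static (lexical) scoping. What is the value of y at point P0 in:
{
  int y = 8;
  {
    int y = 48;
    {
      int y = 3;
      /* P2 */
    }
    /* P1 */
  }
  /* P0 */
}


y declared in the same block as P0
y = 8


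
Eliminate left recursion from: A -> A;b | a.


Left-recursive alternatives: A;b; non-recursive: a
Introduce A': A -> aA', A' -> ;bA' | ε


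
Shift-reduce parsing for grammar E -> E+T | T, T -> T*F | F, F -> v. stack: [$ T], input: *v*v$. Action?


shift '*' to continue T -> T*F
Action: shift


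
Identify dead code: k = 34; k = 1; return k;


first assignment to k is overwritten before any read
Dead: 'k = 34'


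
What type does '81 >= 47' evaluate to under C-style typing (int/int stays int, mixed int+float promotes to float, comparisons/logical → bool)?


Operand types: int >= int
Rule: comparison yields bool
Result type: bool


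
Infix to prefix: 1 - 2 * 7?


'*' binds tighter: tree is (- 1 (* 2 7))
Prefix: - 1 * 2 7


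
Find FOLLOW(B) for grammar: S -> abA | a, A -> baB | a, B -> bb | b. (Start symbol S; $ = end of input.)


$ ∈ FOLLOW(S). For each A -> αBβ: add FIRST(β)\{ε} to FOLLOW(B); if β nullable, add FOLLOW(A).
FOLLOW(B) = {$}


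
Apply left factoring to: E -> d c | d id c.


Common prefix: 'd'
Factored: E -> d E', E' -> c | id c


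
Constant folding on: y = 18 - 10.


18 - 10 = 8 at compile time
Optimized: y = 8


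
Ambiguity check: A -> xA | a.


right-linear, alternatives start with distinct terminals 'x' vs 'a': unique leftmost derivation
Unambiguous


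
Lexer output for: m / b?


Scan left to right, longest-match per lexeme
Tokens: ID(m), OP(/), ID(b)


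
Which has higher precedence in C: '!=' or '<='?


'<=' is relational (level 7); '!=' is equality (level 6)
Higher level binds tighter
'<=' has higher precedence than '!='


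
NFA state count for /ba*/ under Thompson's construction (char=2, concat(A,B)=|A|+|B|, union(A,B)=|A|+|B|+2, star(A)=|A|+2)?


Syntax tree has 2 char leaf(s), 0 union(s), 1 star(s)
chars contribute 2×2 = 4; each union adds +2; each star adds +2
Total: 4 + 0 + 2 = 6 states


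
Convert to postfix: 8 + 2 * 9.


* has higher precedence, evaluate 2*9 first
Postfix: 8 2 9 * +


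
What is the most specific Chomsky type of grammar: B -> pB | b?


Right-linear: every RHS is a terminal or a terminal followed by one nonterminal
Classification: Type 3 (Regular)


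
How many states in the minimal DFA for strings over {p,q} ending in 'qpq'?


Track the longest suffix of input matching a prefix of 'qpq': 4 classes (prefixes of length 0..3)
Minimal DFA: 4 states


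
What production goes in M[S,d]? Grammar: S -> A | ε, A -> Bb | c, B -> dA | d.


For [S, d]: 'd' ∈ FIRST(A)
Entry: S -> A


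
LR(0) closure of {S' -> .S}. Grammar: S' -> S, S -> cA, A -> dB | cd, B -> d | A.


Start: S' -> .S
For each item with dot before a nonterminal B, add B -> .γ for every B-production
Closure: [S' -> .S, S -> .cA]


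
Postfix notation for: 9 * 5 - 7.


Left to right (same or higher precedence on left)
Postfix: 9 5 * 7 -


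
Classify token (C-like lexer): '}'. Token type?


Pattern: delimiter/punctuation
Type: PUNCTUATION


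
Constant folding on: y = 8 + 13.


8 + 13 = 21 at compile time
Optimized: y = 21


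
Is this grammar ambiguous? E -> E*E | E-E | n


'n*n-n' has two parse trees (no precedence encoded between * and -)
Ambiguous


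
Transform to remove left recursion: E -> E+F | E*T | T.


Left-recursive alternatives: E+F, E*T; non-recursive: T
Introduce E': E -> TE', E' -> +FE' | *TE' | ε


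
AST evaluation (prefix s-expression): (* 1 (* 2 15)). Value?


Evaluate inner: (* 2 15) = 30
Evaluate root: (* 1 30) = 30
Result: 30


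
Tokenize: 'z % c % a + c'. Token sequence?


Scan left to right, longest-match per lexeme
Tokens: ID(z), OP(%), ID(c), OP(%), ID(a), OP(+), ID(c)


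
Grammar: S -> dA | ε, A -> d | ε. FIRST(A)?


Per alternative of A: FIRST(d) = {d}; FIRST(ε) = {ε}
FIRST(A) = {d, ε}


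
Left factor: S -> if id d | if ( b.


Common prefix: 'if'
Factored: S -> if S', S' -> id d | ( b


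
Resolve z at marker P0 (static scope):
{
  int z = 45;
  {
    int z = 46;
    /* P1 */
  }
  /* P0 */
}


z declared in the same block as P0
z = 45


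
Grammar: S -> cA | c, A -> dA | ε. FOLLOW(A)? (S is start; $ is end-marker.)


$ ∈ FOLLOW(S). For each A -> αBβ: add FIRST(β)\{ε} to FOLLOW(B); if β nullable, add FOLLOW(A).
FOLLOW(A) = {$}


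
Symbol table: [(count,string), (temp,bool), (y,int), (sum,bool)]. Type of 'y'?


Lookup 'y' → type int


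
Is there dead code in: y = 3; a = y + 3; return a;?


y is read by a's definition; a is returned
No dead code


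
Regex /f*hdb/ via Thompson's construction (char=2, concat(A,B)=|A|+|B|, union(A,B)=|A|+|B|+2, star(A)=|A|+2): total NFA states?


Syntax tree has 4 char leaf(s), 0 union(s), 1 star(s)
chars contribute 4×2 = 8; each union adds +2; each star adds +2
Total: 8 + 0 + 2 = 10 states


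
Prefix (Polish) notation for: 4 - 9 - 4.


left-to-right (same/higher precedence on left): tree is (- (- 4 9) 4)
Prefix: - - 4 9 4


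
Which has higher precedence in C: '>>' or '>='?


'>>' is shift (level 8); '>=' is relational (level 7)
Higher level binds tighter
'>>' has higher precedence than '>='


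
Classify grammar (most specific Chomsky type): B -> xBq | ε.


Single nonterminal LHS, but x^n q^n is not regular
Classification: Type 2 (Context-Free)


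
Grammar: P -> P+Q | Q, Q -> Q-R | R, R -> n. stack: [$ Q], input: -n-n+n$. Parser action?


shift '-' to continue Q -> Q-R
Action: shift


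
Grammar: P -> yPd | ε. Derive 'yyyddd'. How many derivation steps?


Derivation: P => yPd => yyPdd => yyyPddd => yyyddd
Steps: 4


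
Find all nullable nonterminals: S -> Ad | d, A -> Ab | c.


A nonterminal is nullable iff some alternative derives ε (directly, or every symbol in it is nullable)
Nullable: {}


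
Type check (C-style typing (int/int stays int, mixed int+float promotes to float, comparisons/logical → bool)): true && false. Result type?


Operand types: bool && bool
Rule: logical operators take bool operands and yield bool
Result type: bool


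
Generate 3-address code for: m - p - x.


Break into single-operator statements:
t1 = m - p
t2 = t1 - x


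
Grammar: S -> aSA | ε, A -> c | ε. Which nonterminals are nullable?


A nonterminal is nullable iff some alternative derives ε (directly, or every symbol in it is nullable)
Nullable: {A, S}


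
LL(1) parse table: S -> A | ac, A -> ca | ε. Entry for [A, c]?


For [A, c]: 'c' ∈ FIRST(ca)
Entry: A -> ca


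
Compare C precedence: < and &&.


'<' is relational (level 7); '&&' is logical AND (level 2)
Higher level binds tighter
'<' has higher precedence than '&&'


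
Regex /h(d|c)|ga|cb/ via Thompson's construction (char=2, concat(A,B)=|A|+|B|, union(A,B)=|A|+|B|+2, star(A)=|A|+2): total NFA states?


Syntax tree has 7 char leaf(s), 3 union(s), 0 star(s)
chars contribute 7×2 = 14; each union adds +2; each star adds +2
Total: 14 + 6 + 0 = 20 states


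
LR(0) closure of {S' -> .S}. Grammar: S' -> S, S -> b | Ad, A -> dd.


Start: S' -> .S
For each item with dot before a nonterminal B, add B -> .γ for every B-production
Closure: [S' -> .S, S -> .b, S -> .Ad, A -> .dd]


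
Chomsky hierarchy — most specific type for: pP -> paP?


LHS has context (more than one symbol) and |LHS| ≤ |RHS|
Classification: Type 1 (Context-Sensitive)


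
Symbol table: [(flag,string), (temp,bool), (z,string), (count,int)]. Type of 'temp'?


Lookup 'temp' → type bool


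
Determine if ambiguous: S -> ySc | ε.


balanced y^n…c^n: each string has a unique parse
Unambiguous


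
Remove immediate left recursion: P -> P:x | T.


Left-recursive alternatives: P:x; non-recursive: T
Introduce P': P -> TP', P' -> :xP' | ε


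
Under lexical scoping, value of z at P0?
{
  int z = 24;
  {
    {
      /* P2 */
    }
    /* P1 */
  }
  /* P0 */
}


z declared in the same block as P0
z = 24


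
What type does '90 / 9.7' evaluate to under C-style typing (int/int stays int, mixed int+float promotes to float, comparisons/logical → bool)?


Operand types: int / float
Rule: mixed int/float promotes to float; int/int stays int
Result type: float


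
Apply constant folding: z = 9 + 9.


9 + 9 = 18 at compile time
Optimized: z = 18


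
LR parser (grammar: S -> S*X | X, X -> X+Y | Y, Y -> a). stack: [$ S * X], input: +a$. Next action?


'+' can extend X; shift to build X -> X+Y
Action: shift


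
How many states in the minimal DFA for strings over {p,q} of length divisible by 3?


Track length mod 3: states 0..2, accept at 0
Minimal DFA: 3 states


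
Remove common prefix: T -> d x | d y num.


Common prefix: 'd'
Factored: T -> d T', T' -> x | y num


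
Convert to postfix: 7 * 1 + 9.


Left to right (same or higher precedence on left)
Postfix: 7 1 * 9 +


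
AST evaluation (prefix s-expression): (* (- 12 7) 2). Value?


Evaluate inner: (- 12 7) = 5
Evaluate root: (* 5 2) = 10
Result: 10


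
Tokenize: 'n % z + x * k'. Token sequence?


Scan left to right, longest-match per lexeme
Tokens: ID(n), OP(%), ID(z), OP(+), ID(x), OP(*), ID(k)


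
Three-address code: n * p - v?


Break into single-operator statements:
t1 = n * p
t2 = t1 - v


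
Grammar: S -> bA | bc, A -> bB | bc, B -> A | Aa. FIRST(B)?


Per alternative of B: FIRST(A) = {b}; FIRST(Aa) = {b}
FIRST(B) = {b}


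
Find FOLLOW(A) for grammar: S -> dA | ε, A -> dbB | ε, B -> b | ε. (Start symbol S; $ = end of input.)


$ ∈ FOLLOW(S). For each A -> αBβ: add FIRST(β)\{ε} to FOLLOW(B); if β nullable, add FOLLOW(A).
FOLLOW(A) = {$}


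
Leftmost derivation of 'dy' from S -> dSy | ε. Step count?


Derivation: S => dSy => dy
Steps: 2


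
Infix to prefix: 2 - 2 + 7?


left-to-right (same/higher precedence on left): tree is (+ (- 2 2) 7)
Prefix: + - 2 2 7


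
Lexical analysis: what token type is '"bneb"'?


Pattern: double-quoted sequence
Type: STRING_LITERAL


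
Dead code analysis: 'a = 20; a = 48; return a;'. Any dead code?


first assignment to a is overwritten before any read
Dead: 'a = 20'


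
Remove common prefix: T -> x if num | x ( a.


Common prefix: 'x'
Factored: T -> x T', T' -> if num | ( a


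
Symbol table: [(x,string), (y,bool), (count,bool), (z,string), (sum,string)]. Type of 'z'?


Lookup 'z' → type string


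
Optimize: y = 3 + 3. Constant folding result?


3 + 3 = 6 at compile time
Optimized: y = 6


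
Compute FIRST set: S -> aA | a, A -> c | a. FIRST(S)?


Per alternative of S: FIRST(aA) = {a}; FIRST(a) = {a}
FIRST(S) = {a}


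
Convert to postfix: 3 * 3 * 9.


Left to right (same or higher precedence on left)
Postfix: 3 3 * 9 *


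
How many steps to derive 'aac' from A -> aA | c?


Derivation: A => aA => aaA => aac
Steps: 3


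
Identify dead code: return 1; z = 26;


statement follows a return and is unreachable
Dead: 'z = 26'


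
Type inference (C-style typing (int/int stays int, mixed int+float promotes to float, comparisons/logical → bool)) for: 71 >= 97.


Operand types: int >= int
Rule: comparison yields bool
Result type: bool


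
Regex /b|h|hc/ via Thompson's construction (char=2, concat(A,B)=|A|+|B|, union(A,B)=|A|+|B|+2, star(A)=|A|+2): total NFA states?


Syntax tree has 4 char leaf(s), 2 union(s), 0 star(s)
chars contribute 4×2 = 8; each union adds +2; each star adds +2
Total: 8 + 4 + 0 = 12 states


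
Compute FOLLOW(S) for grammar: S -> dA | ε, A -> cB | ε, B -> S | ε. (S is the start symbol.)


$ ∈ FOLLOW(S). For each A -> αBβ: add FIRST(β)\{ε} to FOLLOW(B); if β nullable, add FOLLOW(A).
FOLLOW(S) = {$}


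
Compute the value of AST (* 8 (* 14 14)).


Evaluate inner: (* 14 14) = 196
Evaluate root: (* 8 196) = 1568
Result: 1568


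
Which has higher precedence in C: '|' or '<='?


'<=' is relational (level 7); '|' is bitwise OR (level 3)
Higher level binds tighter
'<=' has higher precedence than '|'


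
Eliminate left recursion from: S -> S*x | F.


Left-recursive alternatives: S*x; non-recursive: F
Introduce S': S -> FS', S' -> *xS' | ε


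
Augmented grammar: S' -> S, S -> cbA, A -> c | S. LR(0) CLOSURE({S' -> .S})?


Start: S' -> .S
For each item with dot before a nonterminal B, add B -> .γ for every B-production
Closure: [S' -> .S, S -> .cbA]


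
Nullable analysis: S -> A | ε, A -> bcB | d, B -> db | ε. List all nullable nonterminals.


A nonterminal is nullable iff some alternative derives ε (directly, or every symbol in it is nullable)
Nullable: {B, S}


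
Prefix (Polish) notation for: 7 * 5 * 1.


left-to-right (same/higher precedence on left): tree is (* (* 7 5) 1)
Prefix: * * 7 5 1


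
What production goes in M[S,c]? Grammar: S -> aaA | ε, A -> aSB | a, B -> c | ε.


For [S, c]: ε is nullable and 'c' ∈ FOLLOW(S)
Entry: S -> ε


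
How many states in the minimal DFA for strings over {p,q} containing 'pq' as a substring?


KMP-style automaton: 2 progress states + 1 absorbing accept = 3
Minimal DFA: 3 states


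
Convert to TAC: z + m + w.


Break into single-operator statements:
t1 = z + m
t2 = t1 + w


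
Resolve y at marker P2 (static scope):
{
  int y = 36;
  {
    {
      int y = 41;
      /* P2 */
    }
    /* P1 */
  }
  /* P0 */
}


y declared in the same block as P2
y = 41


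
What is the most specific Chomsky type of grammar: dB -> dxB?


LHS has context (more than one symbol) and |LHS| ≤ |RHS|
Classification: Type 1 (Context-Sensitive)


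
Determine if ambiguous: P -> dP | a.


right-linear, alternatives start with distinct terminals 'd' vs 'a': unique leftmost derivation
Unambiguous


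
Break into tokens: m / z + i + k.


Scan left to right, longest-match per lexeme
Tokens: ID(m), OP(/), ID(z), OP(+), ID(i), OP(+), ID(k)


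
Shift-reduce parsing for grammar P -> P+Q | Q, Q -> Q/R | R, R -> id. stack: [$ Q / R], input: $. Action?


handle 'Q/R' on top
Action: reduce (Q -> Q/R)


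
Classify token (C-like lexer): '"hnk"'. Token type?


Pattern: double-quoted sequence
Type: STRING_LITERAL


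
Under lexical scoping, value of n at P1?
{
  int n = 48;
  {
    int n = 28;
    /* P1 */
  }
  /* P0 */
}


n declared in the same block as P1
n = 28


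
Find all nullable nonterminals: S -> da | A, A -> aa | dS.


A nonterminal is nullable iff some alternative derives ε (directly, or every symbol in it is nullable)
Nullable: {}


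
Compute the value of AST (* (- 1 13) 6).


Evaluate inner: (- 1 13) = -12
Evaluate root: (* -12 6) = -72
Result: -72


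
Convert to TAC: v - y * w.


Break into single-operator statements:
t1 = y * w
t2 = v - t1


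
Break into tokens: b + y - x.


Scan left to right, longest-match per lexeme
Tokens: ID(b), OP(+), ID(y), OP(-), ID(x)


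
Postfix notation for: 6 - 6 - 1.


Left to right (same or higher precedence on left)
Postfix: 6 6 - 1 -


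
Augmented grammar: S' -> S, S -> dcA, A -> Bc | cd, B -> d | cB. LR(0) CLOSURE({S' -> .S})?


Start: S' -> .S
For each item with dot before a nonterminal B, add B -> .γ for every B-production
Closure: [S' -> .S, S -> .dcA]


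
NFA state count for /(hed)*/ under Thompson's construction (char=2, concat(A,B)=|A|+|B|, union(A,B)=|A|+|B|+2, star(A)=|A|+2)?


Syntax tree has 3 char leaf(s), 0 union(s), 1 star(s)
chars contribute 3×2 = 6; each union adds +2; each star adds +2
Total: 6 + 0 + 2 = 8 states


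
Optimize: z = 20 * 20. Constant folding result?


20 * 20 = 400 at compile time
Optimized: z = 400


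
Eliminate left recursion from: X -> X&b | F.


Left-recursive alternatives: X&b; non-recursive: F
Introduce X': X -> FX', X' -> &bX' | ε


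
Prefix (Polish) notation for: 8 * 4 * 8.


left-to-right (same/higher precedence on left): tree is (* (* 8 4) 8)
Prefix: * * 8 4 8


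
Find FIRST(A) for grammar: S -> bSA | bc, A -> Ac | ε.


Per alternative of A: FIRST(Ac) = {c}; FIRST(ε) = {ε}
FIRST(A) = {c, ε}


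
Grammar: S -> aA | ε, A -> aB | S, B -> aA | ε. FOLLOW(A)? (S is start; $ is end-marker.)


$ ∈ FOLLOW(S). For each A -> αBβ: add FIRST(β)\{ε} to FOLLOW(B); if β nullable, add FOLLOW(A).
FOLLOW(A) = {$}


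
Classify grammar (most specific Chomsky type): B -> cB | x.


Right-linear: every RHS is a terminal or a terminal followed by one nonterminal
Classification: Type 3 (Regular)


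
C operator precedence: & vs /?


'/' is multiplicative (level 10); '&' is bitwise AND (level 5)
Higher level binds tighter
'/' has higher precedence than '&'


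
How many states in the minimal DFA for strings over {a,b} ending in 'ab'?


Track the longest suffix of input matching a prefix of 'ab': 3 classes (prefixes of length 0..2)
Minimal DFA: 3 states


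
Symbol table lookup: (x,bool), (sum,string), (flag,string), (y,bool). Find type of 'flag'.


Lookup 'flag' → type string


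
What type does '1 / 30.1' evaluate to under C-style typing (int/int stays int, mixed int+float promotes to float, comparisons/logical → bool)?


Operand types: int / float
Rule: mixed int/float promotes to float; int/int stays int
Result type: float


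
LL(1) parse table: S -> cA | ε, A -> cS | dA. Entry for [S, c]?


For [S, c]: 'c' ∈ FIRST(cA)
Entry: S -> cA


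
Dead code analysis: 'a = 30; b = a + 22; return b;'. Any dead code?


a is read by b's definition; b is returned
No dead code


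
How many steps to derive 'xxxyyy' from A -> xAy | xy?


Derivation: A => xAy => xxAyy => xxxyyy
Steps: 3


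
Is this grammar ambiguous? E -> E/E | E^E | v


'v/v^v' has two parse trees (no precedence encoded between / and ^)
Ambiguous


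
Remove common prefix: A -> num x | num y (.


Common prefix: 'num'
Factored: A -> num A', A' -> x | y (


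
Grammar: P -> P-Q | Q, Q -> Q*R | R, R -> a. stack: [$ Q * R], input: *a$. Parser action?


handle 'Q*R' on top
Action: reduce (Q -> Q*R)


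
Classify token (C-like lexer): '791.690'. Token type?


Pattern: digits with a decimal point
Type: FLOAT_LITERAL


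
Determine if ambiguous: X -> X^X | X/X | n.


'n^n/n' has two parse trees (no precedence encoded between ^ and /)
Ambiguous


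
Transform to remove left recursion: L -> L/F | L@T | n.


Left-recursive alternatives: L/F, L@T; non-recursive: n
Introduce L': L -> nL', L' -> /FL' | @TL' | ε


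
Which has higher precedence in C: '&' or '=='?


'==' is equality (level 6); '&' is bitwise AND (level 5)
Higher level binds tighter
'==' has higher precedence than '&'


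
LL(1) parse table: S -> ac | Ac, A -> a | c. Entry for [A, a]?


For [A, a]: 'a' ∈ FIRST(a)
Entry: A -> a


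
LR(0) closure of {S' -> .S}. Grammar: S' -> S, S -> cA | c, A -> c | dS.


Start: S' -> .S
For each item with dot before a nonterminal B, add B -> .γ for every B-production
Closure: [S' -> .S, S -> .cA, S -> .c]


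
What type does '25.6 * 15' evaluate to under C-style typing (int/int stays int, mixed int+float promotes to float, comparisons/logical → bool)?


Operand types: float * int
Rule: mixed int/float promotes to float; int/int stays int
Result type: float


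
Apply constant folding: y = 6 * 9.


6 * 9 = 54 at compile time
Optimized: y = 54


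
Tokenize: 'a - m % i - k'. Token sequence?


Scan left to right, longest-match per lexeme
Tokens: ID(a), OP(-), ID(m), OP(%), ID(i), OP(-), ID(k)


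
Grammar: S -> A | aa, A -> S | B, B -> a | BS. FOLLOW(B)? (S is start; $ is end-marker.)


$ ∈ FOLLOW(S). For each A -> αBβ: add FIRST(β)\{ε} to FOLLOW(B); if β nullable, add FOLLOW(A).
FOLLOW(B) = {$, a}


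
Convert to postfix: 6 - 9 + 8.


Left to right (same or higher precedence on left)
Postfix: 6 9 - 8 +
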